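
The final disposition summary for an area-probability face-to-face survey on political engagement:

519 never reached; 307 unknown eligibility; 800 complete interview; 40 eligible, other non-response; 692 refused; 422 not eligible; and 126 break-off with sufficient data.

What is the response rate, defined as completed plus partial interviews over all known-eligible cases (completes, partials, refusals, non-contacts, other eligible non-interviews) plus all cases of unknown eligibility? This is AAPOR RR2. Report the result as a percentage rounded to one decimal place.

Num = 800 + 126 = 926
Denom = 800 + 126 + 692 + 519 + 40 + 307 = 2484
RR2 = 926 / 2484 = 0.3728

37.3%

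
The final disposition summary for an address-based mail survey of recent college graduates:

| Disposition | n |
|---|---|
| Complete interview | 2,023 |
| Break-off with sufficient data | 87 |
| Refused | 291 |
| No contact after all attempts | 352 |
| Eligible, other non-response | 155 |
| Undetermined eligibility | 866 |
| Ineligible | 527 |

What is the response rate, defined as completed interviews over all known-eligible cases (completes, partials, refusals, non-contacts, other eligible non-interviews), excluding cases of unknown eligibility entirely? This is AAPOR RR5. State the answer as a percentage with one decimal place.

Top: 2023
Denom: 2023 + 87 + 291 + 352 + 155 = 2908
RR5 = 2023 / 2908 = 0.6957

69.6%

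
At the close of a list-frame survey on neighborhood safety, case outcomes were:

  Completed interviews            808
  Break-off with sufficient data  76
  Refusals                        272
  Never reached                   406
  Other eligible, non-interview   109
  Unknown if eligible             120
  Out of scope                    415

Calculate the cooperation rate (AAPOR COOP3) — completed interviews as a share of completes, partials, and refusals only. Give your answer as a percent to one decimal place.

Top: 808
Denom: 808 + 76 + 272 = 1156
COOP3 = 808 / 1156 = 0.6990

69.9%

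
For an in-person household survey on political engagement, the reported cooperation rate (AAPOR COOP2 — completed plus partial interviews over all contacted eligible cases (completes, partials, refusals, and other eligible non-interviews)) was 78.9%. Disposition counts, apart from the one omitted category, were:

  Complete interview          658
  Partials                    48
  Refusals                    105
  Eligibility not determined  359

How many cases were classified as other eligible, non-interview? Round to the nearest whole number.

84

Numerator = 658 + 48 = 706
COOP2 = 706 / D = 0.789
D = 706 / 0.789 = 894.8
Other denominator terms total 811
other eligible, non-interview = 894.8 − 811 ≈ 84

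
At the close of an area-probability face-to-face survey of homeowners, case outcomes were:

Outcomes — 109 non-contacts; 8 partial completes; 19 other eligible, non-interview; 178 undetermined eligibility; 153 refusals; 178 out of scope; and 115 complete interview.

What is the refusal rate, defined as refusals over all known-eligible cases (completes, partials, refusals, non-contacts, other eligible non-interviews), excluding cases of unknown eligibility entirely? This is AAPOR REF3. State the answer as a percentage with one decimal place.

Top: 153
Denom: 115 + 8 + 153 + 109 + 19 = 404
REF3 = 153 / 404 = 0.3787

37.9%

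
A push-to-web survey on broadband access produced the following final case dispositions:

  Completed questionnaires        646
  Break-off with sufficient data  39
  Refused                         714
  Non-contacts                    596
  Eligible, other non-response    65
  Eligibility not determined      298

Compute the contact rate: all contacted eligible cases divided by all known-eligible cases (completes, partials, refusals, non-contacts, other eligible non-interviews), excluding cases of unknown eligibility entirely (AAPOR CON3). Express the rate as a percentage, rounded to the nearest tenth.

Top: 646 + 39 + 714 + 65 = 1464
Denominator: 646 + 39 + 714 + 596 + 65 = 2060
CON3 = 1464 / 2060 = 0.7107

71.1%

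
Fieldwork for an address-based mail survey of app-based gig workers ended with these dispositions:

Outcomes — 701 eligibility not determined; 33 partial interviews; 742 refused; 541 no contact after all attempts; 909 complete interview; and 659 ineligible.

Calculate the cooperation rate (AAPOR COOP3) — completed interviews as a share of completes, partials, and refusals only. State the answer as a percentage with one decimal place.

54.0%

Num → 909
Base → 909 + 33 + 742 = 1684
COOP3 = 909 / 1684 = 0.5398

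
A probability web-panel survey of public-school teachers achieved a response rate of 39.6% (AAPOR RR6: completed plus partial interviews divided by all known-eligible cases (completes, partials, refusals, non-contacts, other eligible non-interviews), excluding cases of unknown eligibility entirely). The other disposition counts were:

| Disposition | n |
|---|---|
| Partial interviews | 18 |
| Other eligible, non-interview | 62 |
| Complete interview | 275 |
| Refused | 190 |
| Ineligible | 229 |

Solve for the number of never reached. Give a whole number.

195

Top → 275 + 18 = 293
RR6 = 293 / D = 0.396
D = 293 / 0.396 = 739.9
Rest of base = 545
never reached = 739.9 − 545 ≈ 195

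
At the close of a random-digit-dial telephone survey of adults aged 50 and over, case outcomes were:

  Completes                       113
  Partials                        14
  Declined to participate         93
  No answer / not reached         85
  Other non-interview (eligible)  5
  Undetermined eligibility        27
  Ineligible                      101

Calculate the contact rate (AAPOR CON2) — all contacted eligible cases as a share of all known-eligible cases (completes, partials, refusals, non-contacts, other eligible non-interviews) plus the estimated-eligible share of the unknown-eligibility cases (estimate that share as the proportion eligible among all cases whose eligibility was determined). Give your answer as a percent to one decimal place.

68.1%

Num: 113 + 14 + 93 + 5 = 225
Known eligible: 113 + 14 + 93 + 85 + 5 = 310
e = 310 / (310 + 101) = 310 / 411 = 0.7543
e × U: 0.7543 × 27 = 20.37
Denominator: 310 + 20.37 = 330.37
CON2 = 225 / 330.37 = 0.6811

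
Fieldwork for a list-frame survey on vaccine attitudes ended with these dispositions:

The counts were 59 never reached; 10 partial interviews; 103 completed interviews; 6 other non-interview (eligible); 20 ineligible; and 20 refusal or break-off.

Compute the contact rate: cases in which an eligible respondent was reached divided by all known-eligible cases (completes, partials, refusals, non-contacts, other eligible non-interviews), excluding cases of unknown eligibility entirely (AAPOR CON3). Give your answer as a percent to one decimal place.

Top → 103 + 10 + 20 + 6 = 139
Base → 103 + 10 + 20 + 59 + 6 = 198
CON3 = 139 / 198 = 0.7020

70.2%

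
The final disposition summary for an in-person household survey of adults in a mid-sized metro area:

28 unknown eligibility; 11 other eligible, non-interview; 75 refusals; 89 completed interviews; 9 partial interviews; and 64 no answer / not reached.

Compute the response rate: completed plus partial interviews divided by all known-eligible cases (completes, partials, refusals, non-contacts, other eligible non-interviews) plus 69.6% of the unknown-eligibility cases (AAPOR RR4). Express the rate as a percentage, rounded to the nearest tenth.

Num: 89 + 9 = 98
Known eligible: 89 + 9 + 75 + 64 + 11 = 248
Eligible share of unknowns: 0.6960 × 28 = 19.49
Denominator: 248 + 19.49 = 267.49
RR4 = 98 / 267.49 = 0.3664

36.6%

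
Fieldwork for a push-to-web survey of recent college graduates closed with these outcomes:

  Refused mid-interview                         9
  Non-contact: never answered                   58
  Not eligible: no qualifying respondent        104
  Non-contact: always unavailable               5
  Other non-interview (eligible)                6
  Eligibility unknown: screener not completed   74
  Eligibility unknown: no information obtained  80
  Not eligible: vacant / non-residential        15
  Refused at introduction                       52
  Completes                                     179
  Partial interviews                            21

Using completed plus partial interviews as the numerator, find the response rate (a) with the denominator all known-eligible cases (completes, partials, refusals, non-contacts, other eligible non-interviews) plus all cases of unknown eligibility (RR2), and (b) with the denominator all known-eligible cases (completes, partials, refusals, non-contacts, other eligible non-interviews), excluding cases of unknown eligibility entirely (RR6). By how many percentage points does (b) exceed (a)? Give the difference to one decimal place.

Declined to participate = 52 + 9 = 61
Never reached = 58 + 5 = 63
Unknown eligibility = 74 + 80 = 154
Not eligible = 104 + 15 = 119
Top = 179 + 21 = 200
Base = 179 + 21 + 61 + 63 + 6 + 154 = 484
RR2 = 200 / 484 = 0.4132
Base = 179 + 21 + 61 + 63 + 6 = 330
RR6 = 200 / 330 = 0.6061
Difference = 60.61 − 41.32 = 19.29 percentage points

19.3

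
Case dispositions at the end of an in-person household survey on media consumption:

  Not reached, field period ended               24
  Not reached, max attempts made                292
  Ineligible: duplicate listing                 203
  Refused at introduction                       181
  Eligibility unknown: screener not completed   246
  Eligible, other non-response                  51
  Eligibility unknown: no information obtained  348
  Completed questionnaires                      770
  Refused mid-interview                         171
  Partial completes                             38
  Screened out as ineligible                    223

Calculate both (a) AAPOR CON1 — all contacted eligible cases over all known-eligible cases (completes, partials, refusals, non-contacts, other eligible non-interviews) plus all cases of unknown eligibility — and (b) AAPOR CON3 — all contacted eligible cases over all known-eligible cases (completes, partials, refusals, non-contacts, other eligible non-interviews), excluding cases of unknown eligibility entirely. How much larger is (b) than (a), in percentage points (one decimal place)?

22.2

Refusals = 181 + 171 = 352
Never reached = 24 + 292 = 316
Undetermined eligibility = 246 + 348 = 594
Out of scope = 223 + 203 = 426
Top = 770 + 38 + 352 + 51 = 1211
Base = 770 + 38 + 352 + 316 + 51 + 594 = 2121
CON1 = 1211 / 2121 = 0.5710
Base = 770 + 38 + 352 + 316 + 51 = 1527
CON3 = 1211 / 1527 = 0.7931
Difference = 79.31 − 57.10 = 22.21 percentage points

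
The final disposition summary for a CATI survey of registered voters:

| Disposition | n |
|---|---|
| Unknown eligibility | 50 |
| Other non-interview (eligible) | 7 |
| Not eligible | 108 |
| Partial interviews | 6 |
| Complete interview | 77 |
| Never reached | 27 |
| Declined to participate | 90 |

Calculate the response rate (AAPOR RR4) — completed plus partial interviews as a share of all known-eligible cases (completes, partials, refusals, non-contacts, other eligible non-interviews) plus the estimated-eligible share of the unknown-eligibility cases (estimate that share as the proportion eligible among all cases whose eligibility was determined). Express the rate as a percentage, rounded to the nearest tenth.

Numerator: 77 + 6 = 83
Determined eligible: 77 + 6 + 90 + 27 + 7 = 207
e = 207 / (207 + 108) = 207 / 315 = 0.6571
e × U: 0.6571 × 50 = 32.86
Denominator: 207 + 32.86 = 239.86
RR4 = 83 / 239.86 = 0.3460

34.6%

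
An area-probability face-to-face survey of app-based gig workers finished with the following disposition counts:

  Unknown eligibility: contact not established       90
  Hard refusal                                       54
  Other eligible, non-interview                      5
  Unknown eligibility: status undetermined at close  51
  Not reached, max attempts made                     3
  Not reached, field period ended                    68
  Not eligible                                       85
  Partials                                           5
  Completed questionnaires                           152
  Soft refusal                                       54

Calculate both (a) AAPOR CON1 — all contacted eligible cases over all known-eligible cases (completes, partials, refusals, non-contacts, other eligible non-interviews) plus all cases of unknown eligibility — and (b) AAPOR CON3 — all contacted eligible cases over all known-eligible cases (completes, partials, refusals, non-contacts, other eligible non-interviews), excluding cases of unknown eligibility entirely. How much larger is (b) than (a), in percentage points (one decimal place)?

23.2

Refusal or break-off = 54 + 54 = 108
No answer / not reached = 68 + 3 = 71
Eligibility not determined = 90 + 51 = 141
Numerator → 152 + 5 + 108 + 5 = 270
Base → 152 + 5 + 108 + 71 + 5 + 141 = 482
CON1 = 270 / 482 = 0.5602
Base → 152 + 5 + 108 + 71 + 5 = 341
CON3 = 270 / 341 = 0.7918
Difference = 79.18 − 56.02 = 23.16 percentage points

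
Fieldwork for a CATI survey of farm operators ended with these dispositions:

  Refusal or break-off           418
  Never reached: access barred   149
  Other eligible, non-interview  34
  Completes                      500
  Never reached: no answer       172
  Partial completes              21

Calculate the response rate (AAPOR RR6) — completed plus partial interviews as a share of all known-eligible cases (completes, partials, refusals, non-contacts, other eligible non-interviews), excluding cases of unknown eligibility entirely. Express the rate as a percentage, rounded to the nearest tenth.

40.3%

Never reached = 172 + 149 = 321
Num → 500 + 21 = 521
Denominator → 500 + 21 + 418 + 321 + 34 = 1294
RR6 = 521 / 1294 = 0.4026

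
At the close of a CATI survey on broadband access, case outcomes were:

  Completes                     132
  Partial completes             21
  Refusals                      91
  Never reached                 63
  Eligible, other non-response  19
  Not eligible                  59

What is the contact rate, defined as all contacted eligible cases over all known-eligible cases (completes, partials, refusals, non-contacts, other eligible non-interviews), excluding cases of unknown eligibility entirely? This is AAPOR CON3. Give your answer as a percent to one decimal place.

Num: 132 + 21 + 91 + 19 = 263
Denominator: 132 + 21 + 91 + 63 + 19 = 326
CON3 = 263 / 326 = 0.8067

80.7%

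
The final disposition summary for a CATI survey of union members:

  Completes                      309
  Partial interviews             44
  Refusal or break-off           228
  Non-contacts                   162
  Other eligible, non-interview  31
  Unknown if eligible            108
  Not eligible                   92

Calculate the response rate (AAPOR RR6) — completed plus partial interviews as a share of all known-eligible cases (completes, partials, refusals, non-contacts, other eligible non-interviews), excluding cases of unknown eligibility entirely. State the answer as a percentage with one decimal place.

45.6%

Num: 309 + 44 = 353
Base: 309 + 44 + 228 + 162 + 31 = 774
RR6 = 353 / 774 = 0.4561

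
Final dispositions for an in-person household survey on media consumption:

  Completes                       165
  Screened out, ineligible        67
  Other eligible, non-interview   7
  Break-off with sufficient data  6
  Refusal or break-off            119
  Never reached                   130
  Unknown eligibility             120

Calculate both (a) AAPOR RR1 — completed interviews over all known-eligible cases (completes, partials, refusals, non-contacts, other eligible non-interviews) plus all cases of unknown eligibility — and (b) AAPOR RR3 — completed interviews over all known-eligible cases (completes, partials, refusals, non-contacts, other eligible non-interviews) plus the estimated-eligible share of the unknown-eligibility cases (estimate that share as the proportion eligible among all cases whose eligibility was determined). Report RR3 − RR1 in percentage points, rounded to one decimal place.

Top = 165
Base = 165 + 6 + 119 + 130 + 7 + 120 = 547
RR1 = 165 / 547 = 0.3016
Known eligible = 165 + 6 + 119 + 130 + 7 = 427
e = 427 / (427 + 67) = 427 / 494 = 0.8644
e × U = 0.8644 × 120 = 103.73
Base = 427 + 103.73 = 530.73
RR3 = 165 / 530.73 = 0.3109
Difference = 31.09 − 30.16 = 0.93 percentage points

0.9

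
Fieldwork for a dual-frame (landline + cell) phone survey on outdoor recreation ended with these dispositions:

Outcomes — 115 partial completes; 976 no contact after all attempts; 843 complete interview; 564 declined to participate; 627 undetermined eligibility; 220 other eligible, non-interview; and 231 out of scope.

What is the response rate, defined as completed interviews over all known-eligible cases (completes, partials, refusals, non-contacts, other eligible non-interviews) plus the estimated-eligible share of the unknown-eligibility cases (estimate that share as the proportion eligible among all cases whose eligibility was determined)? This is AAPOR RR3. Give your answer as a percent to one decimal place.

25.6%

Numerator: 843
Known eligible: 843 + 115 + 564 + 976 + 220 = 2718
e = 2718 / (2718 + 231) = 2718 / 2949 = 0.9217
e × U: 0.9217 × 627 = 577.91
Base: 2718 + 577.91 = 3295.91
RR3 = 843 / 3295.91 = 0.2558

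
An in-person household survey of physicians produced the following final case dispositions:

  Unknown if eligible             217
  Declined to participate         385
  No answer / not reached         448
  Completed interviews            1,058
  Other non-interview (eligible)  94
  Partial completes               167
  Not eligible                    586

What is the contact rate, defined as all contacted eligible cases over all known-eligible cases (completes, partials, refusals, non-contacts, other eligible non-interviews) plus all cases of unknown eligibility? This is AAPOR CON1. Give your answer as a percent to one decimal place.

71.9%

Top: 1058 + 167 + 385 + 94 = 1704
Denominator: 1058 + 167 + 385 + 448 + 94 + 217 = 2369
CON1 = 1704 / 2369 = 0.7193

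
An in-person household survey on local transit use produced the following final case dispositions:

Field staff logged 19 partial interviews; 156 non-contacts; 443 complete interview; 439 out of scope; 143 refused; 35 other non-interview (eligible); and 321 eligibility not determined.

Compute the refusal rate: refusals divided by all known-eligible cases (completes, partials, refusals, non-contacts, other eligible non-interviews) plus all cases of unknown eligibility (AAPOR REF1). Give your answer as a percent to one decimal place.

12.8%

Top → 143
Denominator → 443 + 19 + 143 + 156 + 35 + 321 = 1117
REF1 = 143 / 1117 = 0.1280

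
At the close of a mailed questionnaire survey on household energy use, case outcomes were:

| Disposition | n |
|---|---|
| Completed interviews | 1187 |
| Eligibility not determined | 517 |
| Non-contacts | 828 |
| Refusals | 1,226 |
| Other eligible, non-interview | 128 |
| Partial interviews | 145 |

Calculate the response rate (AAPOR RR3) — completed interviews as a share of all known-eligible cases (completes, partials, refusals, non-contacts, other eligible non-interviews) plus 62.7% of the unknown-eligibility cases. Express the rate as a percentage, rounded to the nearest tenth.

30.9%

Num = 1187
Determined eligible = 1187 + 145 + 1226 + 828 + 128 = 3514
e × U = 0.6270 × 517 = 324.16
Denom = 3514 + 324.16 = 3838.16
RR3 = 1187 / 3838.16 = 0.3093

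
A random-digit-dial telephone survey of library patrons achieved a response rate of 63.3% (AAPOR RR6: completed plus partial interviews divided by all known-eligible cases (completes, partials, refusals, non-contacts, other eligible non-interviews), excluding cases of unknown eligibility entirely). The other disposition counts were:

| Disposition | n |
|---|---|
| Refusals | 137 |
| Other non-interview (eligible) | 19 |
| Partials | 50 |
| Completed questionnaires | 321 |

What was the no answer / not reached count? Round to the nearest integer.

59

Numerator = 321 + 50 = 371
RR6 = 371 / D = 0.633
D = 371 / 0.633 = 586.1
Rest of base = 527
no answer / not reached = 586.1 − 527 ≈ 59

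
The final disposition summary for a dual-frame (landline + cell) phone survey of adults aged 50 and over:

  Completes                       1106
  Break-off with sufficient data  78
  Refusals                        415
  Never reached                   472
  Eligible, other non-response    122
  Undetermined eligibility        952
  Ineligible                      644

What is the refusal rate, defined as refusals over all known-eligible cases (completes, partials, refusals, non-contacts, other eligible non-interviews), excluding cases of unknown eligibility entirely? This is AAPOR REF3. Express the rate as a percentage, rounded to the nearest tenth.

Numerator = 415
Base = 1106 + 78 + 415 + 472 + 122 = 2193
REF3 = 415 / 2193 = 0.1892

18.9%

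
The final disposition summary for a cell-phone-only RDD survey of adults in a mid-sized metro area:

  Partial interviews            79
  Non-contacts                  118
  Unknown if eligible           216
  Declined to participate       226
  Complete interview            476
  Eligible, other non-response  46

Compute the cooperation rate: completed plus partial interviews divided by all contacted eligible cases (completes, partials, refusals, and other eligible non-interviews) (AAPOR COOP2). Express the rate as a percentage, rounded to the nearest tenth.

Num → 476 + 79 = 555
Denom → 476 + 79 + 226 + 46 = 827
COOP2 = 555 / 827 = 0.6711

67.1%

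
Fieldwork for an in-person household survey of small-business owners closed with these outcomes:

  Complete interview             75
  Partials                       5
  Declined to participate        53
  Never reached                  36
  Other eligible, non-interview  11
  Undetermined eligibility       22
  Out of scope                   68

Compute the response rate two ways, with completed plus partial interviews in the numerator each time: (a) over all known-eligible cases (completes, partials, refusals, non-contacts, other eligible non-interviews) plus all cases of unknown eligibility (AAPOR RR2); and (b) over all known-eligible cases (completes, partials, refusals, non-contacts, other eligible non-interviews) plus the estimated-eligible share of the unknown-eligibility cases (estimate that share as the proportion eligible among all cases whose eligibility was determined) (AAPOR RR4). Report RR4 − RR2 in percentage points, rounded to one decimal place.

1.2

Numerator = 75 + 5 = 80
Denom = 75 + 5 + 53 + 36 + 11 + 22 = 202
RR2 = 80 / 202 = 0.3960
Determined eligible = 75 + 5 + 53 + 36 + 11 = 180
e = 180 / (180 + 68) = 180 / 248 = 0.7258
e × U = 0.7258 × 22 = 15.97
Denom = 180 + 15.97 = 195.97
RR4 = 80 / 195.97 = 0.4082
Difference = 40.82 − 39.60 = 1.22 percentage points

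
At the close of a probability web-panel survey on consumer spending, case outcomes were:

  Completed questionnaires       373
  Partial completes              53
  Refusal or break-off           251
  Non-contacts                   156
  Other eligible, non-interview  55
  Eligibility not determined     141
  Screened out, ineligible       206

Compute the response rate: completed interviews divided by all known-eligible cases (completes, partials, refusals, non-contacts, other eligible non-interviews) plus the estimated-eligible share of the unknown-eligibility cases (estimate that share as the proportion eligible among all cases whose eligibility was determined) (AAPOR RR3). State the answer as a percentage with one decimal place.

37.2%

Numerator → 373
Eligible (known) → 373 + 53 + 251 + 156 + 55 = 888
e = 888 / (888 + 206) = 888 / 1094 = 0.8117
Eligible share of unknowns → 0.8117 × 141 = 114.45
Base → 888 + 114.45 = 1002.45
RR3 = 373 / 1002.45 = 0.3721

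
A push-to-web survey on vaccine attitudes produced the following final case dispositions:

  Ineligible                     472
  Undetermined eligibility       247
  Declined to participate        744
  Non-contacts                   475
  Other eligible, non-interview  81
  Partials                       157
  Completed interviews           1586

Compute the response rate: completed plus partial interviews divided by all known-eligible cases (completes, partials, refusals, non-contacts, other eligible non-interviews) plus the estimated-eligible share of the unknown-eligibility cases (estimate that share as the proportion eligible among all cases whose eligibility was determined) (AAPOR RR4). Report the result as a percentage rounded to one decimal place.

53.5%

Num: 1586 + 157 = 1743
Known eligible: 1586 + 157 + 744 + 475 + 81 = 3043
e = 3043 / (3043 + 472) = 3043 / 3515 = 0.8657
e × U: 0.8657 × 247 = 213.83
Base: 3043 + 213.83 = 3256.83
RR4 = 1743 / 3256.83 = 0.5352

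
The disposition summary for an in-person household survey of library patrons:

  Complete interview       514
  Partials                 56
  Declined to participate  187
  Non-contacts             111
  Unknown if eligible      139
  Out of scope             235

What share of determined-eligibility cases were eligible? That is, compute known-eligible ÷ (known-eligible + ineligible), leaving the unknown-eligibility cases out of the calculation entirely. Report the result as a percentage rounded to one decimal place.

78.7%

Known eligible → 514 + 56 + 187 + 111 = 868
e = 868 / (868 + 235) = 868 / 1103 = 0.7869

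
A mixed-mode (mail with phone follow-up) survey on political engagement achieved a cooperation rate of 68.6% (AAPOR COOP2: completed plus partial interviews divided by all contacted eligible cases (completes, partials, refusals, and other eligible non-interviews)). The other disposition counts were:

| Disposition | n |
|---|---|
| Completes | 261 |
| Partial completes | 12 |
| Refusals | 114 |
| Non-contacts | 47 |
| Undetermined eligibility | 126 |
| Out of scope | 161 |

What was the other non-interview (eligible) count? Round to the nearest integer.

Top: 261 + 12 = 273
COOP2 = 273 / D = 0.686
D = 273 / 0.686 = 398.0
Rest of base = 387
other non-interview (eligible) = 398.0 − 387 ≈ 11

11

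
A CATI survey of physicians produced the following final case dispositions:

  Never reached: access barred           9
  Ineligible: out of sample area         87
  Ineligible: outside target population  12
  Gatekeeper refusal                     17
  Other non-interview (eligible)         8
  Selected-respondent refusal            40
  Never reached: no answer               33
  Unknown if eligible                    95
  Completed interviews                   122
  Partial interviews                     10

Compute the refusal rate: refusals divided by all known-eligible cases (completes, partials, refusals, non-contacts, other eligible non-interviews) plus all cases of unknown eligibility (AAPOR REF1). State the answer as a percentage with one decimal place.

Refusals = 17 + 40 = 57
Non-contacts = 33 + 9 = 42
Out of scope = 12 + 87 = 99
Top = 57
Base = 122 + 10 + 57 + 42 + 8 + 95 = 334
REF1 = 57 / 334 = 0.1707

17.1%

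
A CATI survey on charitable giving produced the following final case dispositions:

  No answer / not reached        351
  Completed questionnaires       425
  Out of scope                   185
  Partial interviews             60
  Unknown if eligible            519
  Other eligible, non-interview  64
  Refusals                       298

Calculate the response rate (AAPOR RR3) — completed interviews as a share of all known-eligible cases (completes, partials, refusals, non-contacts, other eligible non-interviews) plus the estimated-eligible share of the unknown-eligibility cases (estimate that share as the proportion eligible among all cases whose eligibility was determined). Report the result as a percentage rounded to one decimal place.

Num: 425
Eligible (known): 425 + 60 + 298 + 351 + 64 = 1198
e = 1198 / (1198 + 185) = 1198 / 1383 = 0.8662
e × U: 0.8662 × 519 = 449.56
Base: 1198 + 449.56 = 1647.56
RR3 = 425 / 1647.56 = 0.2580

25.8%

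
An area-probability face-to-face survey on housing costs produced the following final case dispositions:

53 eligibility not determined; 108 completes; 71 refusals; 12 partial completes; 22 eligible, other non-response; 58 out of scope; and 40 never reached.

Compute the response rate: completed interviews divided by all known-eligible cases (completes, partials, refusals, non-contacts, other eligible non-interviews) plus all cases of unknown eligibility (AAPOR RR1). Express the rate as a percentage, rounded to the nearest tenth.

35.3%

Num = 108
Denom = 108 + 12 + 71 + 40 + 22 + 53 = 306
RR1 = 108 / 306 = 0.3529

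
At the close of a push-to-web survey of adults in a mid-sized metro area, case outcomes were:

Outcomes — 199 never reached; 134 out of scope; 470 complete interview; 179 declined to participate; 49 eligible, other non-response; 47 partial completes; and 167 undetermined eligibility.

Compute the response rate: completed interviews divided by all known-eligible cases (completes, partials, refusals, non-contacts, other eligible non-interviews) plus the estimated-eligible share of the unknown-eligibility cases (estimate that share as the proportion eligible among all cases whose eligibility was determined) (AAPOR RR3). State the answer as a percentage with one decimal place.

43.1%

Top → 470
Eligible (known) → 470 + 47 + 179 + 199 + 49 = 944
e = 944 / (944 + 134) = 944 / 1078 = 0.8757
e × U → 0.8757 × 167 = 146.24
Denominator → 944 + 146.24 = 1090.24
RR3 = 470 / 1090.24 = 0.4311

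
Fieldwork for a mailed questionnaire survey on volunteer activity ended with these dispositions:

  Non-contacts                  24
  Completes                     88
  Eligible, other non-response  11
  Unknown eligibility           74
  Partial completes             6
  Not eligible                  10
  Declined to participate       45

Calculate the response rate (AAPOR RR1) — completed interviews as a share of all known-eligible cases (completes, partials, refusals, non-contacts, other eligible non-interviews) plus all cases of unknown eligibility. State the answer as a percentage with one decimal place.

Num = 88
Denom = 88 + 6 + 45 + 24 + 11 + 74 = 248
RR1 = 88 / 248 = 0.3548

35.5%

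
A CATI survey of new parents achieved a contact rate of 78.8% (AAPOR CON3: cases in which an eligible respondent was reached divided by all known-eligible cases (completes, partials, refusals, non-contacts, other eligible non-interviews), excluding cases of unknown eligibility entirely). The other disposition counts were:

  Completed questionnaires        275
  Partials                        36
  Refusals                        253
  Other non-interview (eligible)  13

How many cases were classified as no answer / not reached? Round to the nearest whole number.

155

Top → 275 + 36 + 253 + 13 = 577
CON3 = 577 / D = 0.788
D = 577 / 0.788 = 732.2
Remaining denominator categories sum to 577
no answer / not reached = 732.2 − 577 ≈ 155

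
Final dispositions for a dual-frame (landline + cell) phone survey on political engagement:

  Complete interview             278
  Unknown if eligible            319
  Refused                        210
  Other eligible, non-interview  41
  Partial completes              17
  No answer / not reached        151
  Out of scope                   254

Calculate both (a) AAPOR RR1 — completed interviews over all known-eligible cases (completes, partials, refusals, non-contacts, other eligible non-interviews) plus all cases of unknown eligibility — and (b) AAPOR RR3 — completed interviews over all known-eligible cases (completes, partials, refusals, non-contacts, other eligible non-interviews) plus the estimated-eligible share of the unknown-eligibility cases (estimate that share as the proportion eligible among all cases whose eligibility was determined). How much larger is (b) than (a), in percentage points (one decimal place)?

Numerator → 278
Denom → 278 + 17 + 210 + 151 + 41 + 319 = 1016
RR1 = 278 / 1016 = 0.2736
Known eligible → 278 + 17 + 210 + 151 + 41 = 697
e = 697 / (697 + 254) = 697 / 951 = 0.7329
Eligible share of unknowns → 0.7329 × 319 = 233.80
Denom → 697 + 233.80 = 930.80
RR3 = 278 / 930.80 = 0.2987
Difference = 29.87 − 27.36 = 2.51 percentage points

2.5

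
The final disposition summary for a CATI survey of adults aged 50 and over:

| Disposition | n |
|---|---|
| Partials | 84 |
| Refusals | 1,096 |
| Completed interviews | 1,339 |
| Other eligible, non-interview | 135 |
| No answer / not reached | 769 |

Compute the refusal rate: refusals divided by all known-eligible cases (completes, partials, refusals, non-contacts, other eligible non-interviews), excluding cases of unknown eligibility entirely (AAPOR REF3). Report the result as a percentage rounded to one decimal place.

Num: 1096
Base: 1339 + 84 + 1096 + 769 + 135 = 3423
REF3 = 1096 / 3423 = 0.3202

32.0%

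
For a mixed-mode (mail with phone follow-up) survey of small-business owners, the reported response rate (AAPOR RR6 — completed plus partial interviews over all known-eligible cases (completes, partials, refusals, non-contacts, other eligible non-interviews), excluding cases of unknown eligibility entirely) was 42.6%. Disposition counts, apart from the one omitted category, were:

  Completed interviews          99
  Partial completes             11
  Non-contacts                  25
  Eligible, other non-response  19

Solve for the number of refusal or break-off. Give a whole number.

Numerator → 99 + 11 = 110
RR6 = 110 / D = 0.426
D = 110 / 0.426 = 258.2
Rest of base = 154
refusal or break-off = 258.2 − 154 ≈ 104

104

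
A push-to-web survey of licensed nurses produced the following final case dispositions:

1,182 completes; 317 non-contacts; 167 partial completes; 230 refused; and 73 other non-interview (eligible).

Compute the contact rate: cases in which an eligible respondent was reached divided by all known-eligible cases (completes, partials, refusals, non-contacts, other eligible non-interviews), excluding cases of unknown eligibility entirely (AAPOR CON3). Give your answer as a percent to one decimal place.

83.9%

Top → 1182 + 167 + 230 + 73 = 1652
Denom → 1182 + 167 + 230 + 317 + 73 = 1969
CON3 = 1652 / 1969 = 0.8390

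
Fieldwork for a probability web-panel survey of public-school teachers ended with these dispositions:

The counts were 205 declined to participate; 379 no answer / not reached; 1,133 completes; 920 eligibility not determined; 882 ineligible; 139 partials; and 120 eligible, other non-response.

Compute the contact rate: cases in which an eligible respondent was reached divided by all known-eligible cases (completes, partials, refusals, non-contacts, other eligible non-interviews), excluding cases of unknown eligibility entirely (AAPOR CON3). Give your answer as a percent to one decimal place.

Top → 1133 + 139 + 205 + 120 = 1597
Denom → 1133 + 139 + 205 + 379 + 120 = 1976
CON3 = 1597 / 1976 = 0.8082

80.8%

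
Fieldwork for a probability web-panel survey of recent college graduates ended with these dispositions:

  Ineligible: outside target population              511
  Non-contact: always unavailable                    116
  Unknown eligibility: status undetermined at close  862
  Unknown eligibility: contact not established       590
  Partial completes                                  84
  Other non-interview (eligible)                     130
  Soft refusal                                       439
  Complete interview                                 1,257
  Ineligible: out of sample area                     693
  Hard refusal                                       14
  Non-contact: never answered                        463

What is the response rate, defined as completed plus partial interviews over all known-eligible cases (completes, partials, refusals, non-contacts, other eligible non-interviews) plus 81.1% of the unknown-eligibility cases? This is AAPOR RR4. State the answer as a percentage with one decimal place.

36.4%

Refusal or break-off = 14 + 439 = 453
Never reached = 463 + 116 = 579
Unknown eligibility = 590 + 862 = 1452
Ineligible = 511 + 693 = 1204
Numerator → 1257 + 84 = 1341
Known eligible → 1257 + 84 + 453 + 579 + 130 = 2503
Estimated eligible among unknowns → 0.8110 × 1452 = 1177.57
Base → 2503 + 1177.57 = 3680.57
RR4 = 1341 / 3680.57 = 0.3643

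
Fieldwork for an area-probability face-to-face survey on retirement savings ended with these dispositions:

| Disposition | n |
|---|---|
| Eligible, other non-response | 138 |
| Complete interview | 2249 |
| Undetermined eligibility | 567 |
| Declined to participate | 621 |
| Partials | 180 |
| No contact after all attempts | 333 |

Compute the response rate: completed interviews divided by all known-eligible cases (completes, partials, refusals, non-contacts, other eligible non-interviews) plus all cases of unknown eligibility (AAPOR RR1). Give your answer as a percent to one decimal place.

55.0%

Top → 2249
Denominator → 2249 + 180 + 621 + 333 + 138 + 567 = 4088
RR1 = 2249 / 4088 = 0.5501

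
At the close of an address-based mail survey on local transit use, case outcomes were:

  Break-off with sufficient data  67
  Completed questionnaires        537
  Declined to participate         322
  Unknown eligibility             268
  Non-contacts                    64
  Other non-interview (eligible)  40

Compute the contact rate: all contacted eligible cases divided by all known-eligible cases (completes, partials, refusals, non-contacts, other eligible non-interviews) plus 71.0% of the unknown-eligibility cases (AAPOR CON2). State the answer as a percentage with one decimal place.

Num → 537 + 67 + 322 + 40 = 966
Known eligible → 537 + 67 + 322 + 64 + 40 = 1030
Estimated eligible among unknowns → 0.7100 × 268 = 190.28
Denom → 1030 + 190.28 = 1220.28
CON2 = 966 / 1220.28 = 0.7916

79.2%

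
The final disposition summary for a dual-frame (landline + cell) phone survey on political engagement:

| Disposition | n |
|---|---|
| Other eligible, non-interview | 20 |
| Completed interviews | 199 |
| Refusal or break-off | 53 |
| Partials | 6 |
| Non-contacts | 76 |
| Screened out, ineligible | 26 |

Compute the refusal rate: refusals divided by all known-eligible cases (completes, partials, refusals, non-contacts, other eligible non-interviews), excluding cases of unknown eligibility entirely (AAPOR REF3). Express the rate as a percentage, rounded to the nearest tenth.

Num: 53
Denominator: 199 + 6 + 53 + 76 + 20 = 354
REF3 = 53 / 354 = 0.1497

15.0%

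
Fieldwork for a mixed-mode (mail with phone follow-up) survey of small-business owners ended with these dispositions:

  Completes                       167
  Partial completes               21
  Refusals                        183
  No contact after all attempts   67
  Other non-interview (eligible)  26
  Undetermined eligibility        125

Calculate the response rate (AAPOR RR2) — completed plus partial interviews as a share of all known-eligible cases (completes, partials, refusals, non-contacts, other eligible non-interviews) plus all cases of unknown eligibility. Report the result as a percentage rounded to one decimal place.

31.9%

Numerator → 167 + 21 = 188
Denominator → 167 + 21 + 183 + 67 + 26 + 125 = 589
RR2 = 188 / 589 = 0.3192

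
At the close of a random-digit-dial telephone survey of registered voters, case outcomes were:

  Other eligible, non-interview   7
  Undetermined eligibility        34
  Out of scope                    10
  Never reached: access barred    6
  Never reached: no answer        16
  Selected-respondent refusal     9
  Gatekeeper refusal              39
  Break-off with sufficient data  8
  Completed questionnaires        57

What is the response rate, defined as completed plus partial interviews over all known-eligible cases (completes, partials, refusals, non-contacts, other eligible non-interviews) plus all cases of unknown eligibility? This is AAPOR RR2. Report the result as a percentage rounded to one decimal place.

Declined to participate = 39 + 9 = 48
No answer / not reached = 16 + 6 = 22
Top = 57 + 8 = 65
Denom = 57 + 8 + 48 + 22 + 7 + 34 = 176
RR2 = 65 / 176 = 0.3693

36.9%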